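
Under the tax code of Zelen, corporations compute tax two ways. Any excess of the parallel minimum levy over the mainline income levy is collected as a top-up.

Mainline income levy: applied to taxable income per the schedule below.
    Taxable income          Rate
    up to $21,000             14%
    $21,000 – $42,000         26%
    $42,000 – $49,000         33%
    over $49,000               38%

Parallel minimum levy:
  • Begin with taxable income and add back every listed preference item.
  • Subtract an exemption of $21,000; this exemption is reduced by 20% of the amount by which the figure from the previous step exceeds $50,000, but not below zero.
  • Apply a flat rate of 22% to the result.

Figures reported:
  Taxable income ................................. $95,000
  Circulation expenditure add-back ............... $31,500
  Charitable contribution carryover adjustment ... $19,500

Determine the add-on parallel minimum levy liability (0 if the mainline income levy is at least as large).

$3,534

Mainline income levy:
  $21,000 × 14% = $2,940
  $21,000 × 26% = $5,460
  $7,000 × 33% = $2,310
  $46,000 × 38% = $17,480
  → $28,190

Parallel minimum levy:
  Adjusted income: $95,000 + $31,500 + $19,500 = $146,000
  Exemption: $21,000 − 20% × ($146,000 − $50,000) = $21,000 − $19,200 = $1,800
  Base: $146,000 − $1,800 = $144,200
  $144,200 × 22% = $31,724

Excess of parallel minimum levy over mainline income levy: $31,724 − $28,190 = $3,534.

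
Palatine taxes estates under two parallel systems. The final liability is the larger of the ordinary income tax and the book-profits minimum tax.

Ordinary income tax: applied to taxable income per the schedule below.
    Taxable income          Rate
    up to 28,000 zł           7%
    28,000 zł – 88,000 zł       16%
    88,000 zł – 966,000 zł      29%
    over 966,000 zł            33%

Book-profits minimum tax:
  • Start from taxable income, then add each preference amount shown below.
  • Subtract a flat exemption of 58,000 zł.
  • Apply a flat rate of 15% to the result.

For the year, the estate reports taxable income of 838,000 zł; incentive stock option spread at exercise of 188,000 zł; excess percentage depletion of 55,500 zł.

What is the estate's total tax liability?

Book-profits minimum tax:
  Adjusted income: 838,000 zł + 188,000 zł + 55,500 zł = 1,081,500 zł
  Less exemption 58,000 zł → base 1,023,500 zł
  1,023,500 zł × 15% = 153,525 zł

Ordinary income tax:
  28,000 zł × 7% = 1,960 zł
  60,000 zł × 16% = 9,600 zł
  750,000 zł × 29% = 217,500 zł
  → 229,060 zł

229,060 zł > 153,525 zł, so the ordinary income tax governs.

229,060 zł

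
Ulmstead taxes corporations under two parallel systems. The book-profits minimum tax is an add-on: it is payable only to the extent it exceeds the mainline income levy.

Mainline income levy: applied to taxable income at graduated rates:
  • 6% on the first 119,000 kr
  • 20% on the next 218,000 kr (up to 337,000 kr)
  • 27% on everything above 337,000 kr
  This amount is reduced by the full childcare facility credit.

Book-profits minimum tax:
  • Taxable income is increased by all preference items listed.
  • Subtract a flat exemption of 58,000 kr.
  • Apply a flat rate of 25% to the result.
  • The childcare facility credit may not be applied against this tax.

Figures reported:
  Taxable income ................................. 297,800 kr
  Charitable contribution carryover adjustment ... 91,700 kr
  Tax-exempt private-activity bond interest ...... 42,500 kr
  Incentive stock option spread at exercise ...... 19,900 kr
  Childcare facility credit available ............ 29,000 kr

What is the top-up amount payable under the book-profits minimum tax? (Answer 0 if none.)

84,575 kr

Book-profits minimum tax:
  Adjusted income: 297,800 kr + 91,700 kr + 42,500 kr + 19,900 kr = 451,900 kr
  Less exemption 58,000 kr → base 393,900 kr
  393,900 kr × 25% = 98,475 kr

Mainline income levy:
  119,000 kr × 6% = 7,140 kr
  178,800 kr × 20% = 35,760 kr
  → 42,900 kr
  Less childcare facility credit 29,000 kr → 13,900 kr

Excess of book-profits minimum tax over mainline income levy: 98,475 kr − 13,900 kr = 84,575 kr.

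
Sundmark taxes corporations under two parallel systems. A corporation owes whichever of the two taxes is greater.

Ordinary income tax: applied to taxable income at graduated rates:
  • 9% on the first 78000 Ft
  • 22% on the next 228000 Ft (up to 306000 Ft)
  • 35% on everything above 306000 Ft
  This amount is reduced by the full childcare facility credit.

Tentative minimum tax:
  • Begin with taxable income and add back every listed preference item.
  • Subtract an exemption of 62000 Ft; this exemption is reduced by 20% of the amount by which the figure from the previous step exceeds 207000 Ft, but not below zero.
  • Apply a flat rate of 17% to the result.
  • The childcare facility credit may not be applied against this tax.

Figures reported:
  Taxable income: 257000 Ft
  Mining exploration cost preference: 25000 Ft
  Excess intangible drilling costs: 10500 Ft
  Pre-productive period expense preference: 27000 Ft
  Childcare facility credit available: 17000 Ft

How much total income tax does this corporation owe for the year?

47600 Ft

Ordinary income tax:
  78000 Ft × 9% = 7020 Ft
  179000 Ft × 22% = 39380 Ft
  → 46400 Ft
  Less childcare facility credit 17000 Ft → 29400 Ft

Tentative minimum tax:
  Adjusted income: 257000 Ft + 25000 Ft + 10500 Ft + 27000 Ft = 319500 Ft
  Exemption: 62000 Ft − 20% × (319500 Ft − 207000 Ft) = 62000 Ft − 22500 Ft = 39500 Ft
  Base: 319500 Ft − 39500 Ft = 280000 Ft
  280000 Ft × 17% = 47600 Ft

47600 Ft > 29400 Ft, so the tentative minimum tax is the binding amount.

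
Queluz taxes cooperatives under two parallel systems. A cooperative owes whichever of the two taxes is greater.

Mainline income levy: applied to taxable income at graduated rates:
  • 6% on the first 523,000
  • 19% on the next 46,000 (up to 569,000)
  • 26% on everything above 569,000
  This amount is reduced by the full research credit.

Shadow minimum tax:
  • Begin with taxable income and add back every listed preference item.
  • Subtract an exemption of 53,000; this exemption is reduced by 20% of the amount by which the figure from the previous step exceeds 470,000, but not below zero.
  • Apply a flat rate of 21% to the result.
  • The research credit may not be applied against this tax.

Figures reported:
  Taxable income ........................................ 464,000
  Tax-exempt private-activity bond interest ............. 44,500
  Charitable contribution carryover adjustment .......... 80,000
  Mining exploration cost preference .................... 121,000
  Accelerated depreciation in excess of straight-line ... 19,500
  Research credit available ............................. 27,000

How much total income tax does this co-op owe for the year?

Mainline income levy:
  464,000 × 6% = 27,840
  Less research credit 27,000 → 840

Shadow minimum tax:
  Adjusted income: 464,000 + 44,500 + 80,000 + 121,000 + 19,500 = 729,000
  Exemption: 53,000 − 20% × (729,000 − 470,000) = 53,000 − 51,800 = 1,200
  Base: 729,000 − 1,200 = 727,800
  727,800 × 21% = 152,838

152,838 > 840, so the shadow minimum tax is the binding amount.

152,838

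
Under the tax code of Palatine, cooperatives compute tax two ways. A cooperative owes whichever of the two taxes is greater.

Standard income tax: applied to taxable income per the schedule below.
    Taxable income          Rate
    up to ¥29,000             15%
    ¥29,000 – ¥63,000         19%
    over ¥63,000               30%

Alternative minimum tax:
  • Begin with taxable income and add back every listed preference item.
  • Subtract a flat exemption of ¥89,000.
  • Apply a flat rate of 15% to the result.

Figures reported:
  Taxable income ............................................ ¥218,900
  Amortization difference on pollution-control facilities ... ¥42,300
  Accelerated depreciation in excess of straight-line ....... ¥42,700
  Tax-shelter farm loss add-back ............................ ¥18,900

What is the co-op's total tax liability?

Standard income tax:
  ¥29,000 × 15% = ¥4,350
  ¥34,000 × 19% = ¥6,460
  ¥155,900 × 30% = ¥46,770
  → ¥57,580

Alternative minimum tax:
  Adjusted income: ¥218,900 + ¥42,300 + ¥42,700 + ¥18,900 = ¥322,800
  Less exemption ¥89,000 → base ¥233,800
  ¥233,800 × 15% = ¥35,070

¥57,580 > ¥35,070, so the standard income tax governs.

¥57,580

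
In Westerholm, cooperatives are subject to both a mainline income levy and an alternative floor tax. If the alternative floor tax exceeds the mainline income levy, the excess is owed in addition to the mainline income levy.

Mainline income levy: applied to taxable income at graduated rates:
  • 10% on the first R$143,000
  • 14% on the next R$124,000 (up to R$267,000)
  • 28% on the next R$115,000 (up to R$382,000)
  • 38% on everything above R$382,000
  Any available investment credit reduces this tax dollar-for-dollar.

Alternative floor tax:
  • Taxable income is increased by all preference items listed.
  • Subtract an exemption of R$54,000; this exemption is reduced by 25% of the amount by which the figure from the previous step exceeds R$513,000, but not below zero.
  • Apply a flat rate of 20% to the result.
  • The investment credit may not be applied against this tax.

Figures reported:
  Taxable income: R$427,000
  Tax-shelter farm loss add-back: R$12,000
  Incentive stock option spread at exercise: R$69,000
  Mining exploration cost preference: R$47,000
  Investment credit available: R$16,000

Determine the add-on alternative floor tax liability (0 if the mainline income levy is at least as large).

Alternative floor tax:
  Adjusted income: R$427,000 + R$12,000 + R$69,000 + R$47,000 = R$555,000
  Exemption: R$54,000 − 25% × (R$555,000 − R$513,000) = R$54,000 − R$10,500 = R$43,500
  Base: R$555,000 − R$43,500 = R$511,500
  R$511,500 × 20% = R$102,300

Mainline income levy:
  R$143,000 × 10% = R$14,300
  R$124,000 × 14% = R$17,360
  R$115,000 × 28% = R$32,200
  R$45,000 × 38% = R$17,100
  → R$80,960
  Less investment credit R$16,000 → R$64,960

Excess of alternative floor tax over mainline income levy: R$102,300 − R$64,960 = R$37,340.

R$37,340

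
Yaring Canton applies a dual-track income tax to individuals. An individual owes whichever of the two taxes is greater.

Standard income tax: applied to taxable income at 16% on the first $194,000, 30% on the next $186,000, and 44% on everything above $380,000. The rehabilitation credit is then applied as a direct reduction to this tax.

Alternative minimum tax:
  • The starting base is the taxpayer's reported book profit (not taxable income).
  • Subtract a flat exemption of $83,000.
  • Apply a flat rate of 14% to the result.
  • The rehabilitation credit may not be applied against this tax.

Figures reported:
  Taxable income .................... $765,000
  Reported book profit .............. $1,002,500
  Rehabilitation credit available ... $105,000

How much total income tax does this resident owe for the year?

$151,240

Standard income tax:
  $194,000 × 16% = $31,040
  $186,000 × 30% = $55,800
  $385,000 × 44% = $169,400
  → $256,240
  Less rehabilitation credit $105,000 → $151,240

Alternative minimum tax:
  Base (reported book profit): $1,002,500
  Less exemption $83,000 → base $919,500
  $919,500 × 14% = $128,730

$151,240 > $128,730, so the standard income tax governs.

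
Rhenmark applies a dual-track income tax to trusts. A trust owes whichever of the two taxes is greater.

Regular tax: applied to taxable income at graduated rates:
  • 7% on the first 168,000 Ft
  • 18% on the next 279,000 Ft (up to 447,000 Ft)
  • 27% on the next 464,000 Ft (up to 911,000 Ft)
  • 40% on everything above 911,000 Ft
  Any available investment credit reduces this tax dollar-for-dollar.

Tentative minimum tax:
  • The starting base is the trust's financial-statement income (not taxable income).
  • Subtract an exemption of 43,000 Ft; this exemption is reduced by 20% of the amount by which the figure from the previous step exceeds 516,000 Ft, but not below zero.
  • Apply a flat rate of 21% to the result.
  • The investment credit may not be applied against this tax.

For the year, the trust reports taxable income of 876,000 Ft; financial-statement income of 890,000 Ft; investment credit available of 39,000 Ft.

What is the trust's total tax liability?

Tentative minimum tax:
  Base (financial-statement income): 890,000 Ft
  Exemption: 20% × (890,000 Ft − 516,000 Ft) = 74,800 Ft ≥ 43,000 Ft, so the exemption is fully phased out
  Base: 890,000 Ft − 0 Ft = 890,000 Ft
  890,000 Ft × 21% = 186,900 Ft

Regular tax:
  168,000 Ft × 7% = 11,760 Ft
  279,000 Ft × 18% = 50,220 Ft
  429,000 Ft × 27% = 115,830 Ft
  → 177,810 Ft
  Less investment credit 39,000 Ft → 138,810 Ft

186,900 Ft > 138,810 Ft, so the tentative minimum tax is the binding amount.

186,900 Ft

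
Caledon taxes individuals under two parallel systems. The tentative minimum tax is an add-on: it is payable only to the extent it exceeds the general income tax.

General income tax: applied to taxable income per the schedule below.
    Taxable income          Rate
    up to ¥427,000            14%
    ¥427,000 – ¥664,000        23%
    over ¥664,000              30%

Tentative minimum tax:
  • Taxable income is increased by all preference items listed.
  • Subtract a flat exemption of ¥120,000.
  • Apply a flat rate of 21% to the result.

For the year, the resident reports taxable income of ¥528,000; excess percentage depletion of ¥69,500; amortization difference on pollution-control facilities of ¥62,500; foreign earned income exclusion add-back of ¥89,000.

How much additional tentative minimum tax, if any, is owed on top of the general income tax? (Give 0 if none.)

Tentative minimum tax:
  Adjusted income: ¥528,000 + ¥69,500 + ¥62,500 + ¥89,000 = ¥749,000
  Less exemption ¥120,000 → base ¥629,000
  ¥629,000 × 21% = ¥132,090

General income tax:
  ¥427,000 × 14% = ¥59,780
  ¥101,000 × 23% = ¥23,230
  → ¥83,010

Excess of tentative minimum tax over general income tax: ¥132,090 − ¥83,010 = ¥49,080.

¥49,080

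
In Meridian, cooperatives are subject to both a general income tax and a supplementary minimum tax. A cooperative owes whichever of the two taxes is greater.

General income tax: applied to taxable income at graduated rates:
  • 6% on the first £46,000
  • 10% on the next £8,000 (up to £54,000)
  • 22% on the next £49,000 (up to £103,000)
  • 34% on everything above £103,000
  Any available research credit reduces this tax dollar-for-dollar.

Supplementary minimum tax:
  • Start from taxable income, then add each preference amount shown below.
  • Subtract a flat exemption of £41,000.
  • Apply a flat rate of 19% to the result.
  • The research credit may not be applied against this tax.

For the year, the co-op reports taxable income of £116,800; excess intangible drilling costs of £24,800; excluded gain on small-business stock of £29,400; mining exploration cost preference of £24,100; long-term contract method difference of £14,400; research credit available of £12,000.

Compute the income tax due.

Supplementary minimum tax:
  Adjusted income: £116,800 + £24,800 + £29,400 + £24,100 + £14,400 = £209,500
  Less exemption £41,000 → base £168,500
  £168,500 × 19% = £32,015

General income tax:
  £46,000 × 6% = £2,760
  £8,000 × 10% = £800
  £49,000 × 22% = £10,780
  £13,800 × 34% = £4,692
  → £19,032
  Less research credit £12,000 → £7,032

£32,015 > £7,032, so the supplementary minimum tax is the binding amount.

£32,015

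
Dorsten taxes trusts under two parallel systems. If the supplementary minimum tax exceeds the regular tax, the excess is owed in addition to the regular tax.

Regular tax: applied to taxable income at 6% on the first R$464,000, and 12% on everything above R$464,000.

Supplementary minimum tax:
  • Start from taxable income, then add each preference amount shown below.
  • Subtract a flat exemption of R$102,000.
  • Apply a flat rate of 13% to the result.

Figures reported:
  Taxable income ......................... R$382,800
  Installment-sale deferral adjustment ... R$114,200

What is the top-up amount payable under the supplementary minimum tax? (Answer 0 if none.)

R$28,382

Regular tax:
  R$382,800 × 6% = R$22,968

Supplementary minimum tax:
  Adjusted income: R$382,800 + R$114,200 = R$497,000
  Less exemption R$102,000 → base R$395,000
  R$395,000 × 13% = R$51,350

Excess of supplementary minimum tax over regular tax: R$51,350 − R$22,968 = R$28,382.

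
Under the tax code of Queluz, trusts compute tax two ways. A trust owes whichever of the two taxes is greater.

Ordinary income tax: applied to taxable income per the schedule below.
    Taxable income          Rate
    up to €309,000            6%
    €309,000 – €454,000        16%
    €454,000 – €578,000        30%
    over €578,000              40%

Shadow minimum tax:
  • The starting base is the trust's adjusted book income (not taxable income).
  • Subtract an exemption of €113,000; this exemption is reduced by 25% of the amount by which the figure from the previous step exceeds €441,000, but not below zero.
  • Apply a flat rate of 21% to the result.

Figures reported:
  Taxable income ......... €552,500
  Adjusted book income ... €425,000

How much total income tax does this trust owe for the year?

Ordinary income tax:
  €309,000 × 6% = €18,540
  €145,000 × 16% = €23,200
  €98,500 × 30% = €29,550
  → €71,290

Shadow minimum tax:
  Base (adjusted book income): €425,000
  Exemption: €425,000 ≤ €441,000, so full €113,000 applies
  Base: €425,000 − €113,000 = €312,000
  €312,000 × 21% = €65,520

€71,290 > €65,520, so the ordinary income tax governs.

€71,290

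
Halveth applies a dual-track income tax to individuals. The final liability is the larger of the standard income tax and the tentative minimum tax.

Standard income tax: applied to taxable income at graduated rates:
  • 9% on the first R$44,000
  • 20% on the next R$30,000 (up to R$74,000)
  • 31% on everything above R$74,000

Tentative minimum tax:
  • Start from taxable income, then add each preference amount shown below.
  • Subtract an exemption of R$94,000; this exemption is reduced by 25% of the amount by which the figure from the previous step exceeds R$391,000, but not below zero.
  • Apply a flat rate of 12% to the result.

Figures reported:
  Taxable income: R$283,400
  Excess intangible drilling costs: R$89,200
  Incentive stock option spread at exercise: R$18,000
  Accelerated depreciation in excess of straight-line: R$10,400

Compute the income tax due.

R$74,874

Standard income tax:
  R$44,000 × 9% = R$3,960
  R$30,000 × 20% = R$6,000
  R$209,400 × 31% = R$64,914
  → R$74,874

Tentative minimum tax:
  Adjusted income: R$283,400 + R$89,200 + R$18,000 + R$10,400 = R$401,000
  Exemption: R$94,000 − 25% × (R$401,000 − R$391,000) = R$94,000 − R$2,500 = R$91,500
  Base: R$401,000 − R$91,500 = R$309,500
  R$309,500 × 12% = R$37,140

R$74,874 > R$37,140, so the standard income tax governs.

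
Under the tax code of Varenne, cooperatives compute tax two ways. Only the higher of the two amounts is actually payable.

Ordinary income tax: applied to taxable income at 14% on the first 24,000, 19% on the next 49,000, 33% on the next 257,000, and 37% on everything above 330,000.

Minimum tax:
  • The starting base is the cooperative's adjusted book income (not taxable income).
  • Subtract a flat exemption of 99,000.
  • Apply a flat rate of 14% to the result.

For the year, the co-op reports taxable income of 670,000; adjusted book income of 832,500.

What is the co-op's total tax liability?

223,280

Minimum tax:
  Base (adjusted book income): 832,500
  Less exemption 99,000 → base 733,500
  733,500 × 14% = 102,690

Ordinary income tax:
  24,000 × 14% = 3,360
  49,000 × 19% = 9,310
  257,000 × 33% = 84,810
  340,000 × 37% = 125,800
  → 223,280

223,280 > 102,690, so the ordinary income tax governs.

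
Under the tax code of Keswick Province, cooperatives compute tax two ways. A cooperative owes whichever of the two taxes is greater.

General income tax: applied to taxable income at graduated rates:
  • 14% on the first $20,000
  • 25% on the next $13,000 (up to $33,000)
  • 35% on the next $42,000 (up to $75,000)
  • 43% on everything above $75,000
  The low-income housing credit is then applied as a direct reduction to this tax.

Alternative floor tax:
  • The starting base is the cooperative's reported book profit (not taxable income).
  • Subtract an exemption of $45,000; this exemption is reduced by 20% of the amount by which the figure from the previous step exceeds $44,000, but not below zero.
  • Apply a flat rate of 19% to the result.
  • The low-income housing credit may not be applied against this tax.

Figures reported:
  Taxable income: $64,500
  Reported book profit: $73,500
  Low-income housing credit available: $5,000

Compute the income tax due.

General income tax:
  $20,000 × 14% = $2,800
  $13,000 × 25% = $3,250
  $31,500 × 35% = $11,025
  → $17,075
  Less low-income housing credit $5,000 → $12,075

Alternative floor tax:
  Base (reported book profit): $73,500
  Exemption: $45,000 − 20% × ($73,500 − $44,000) = $45,000 − $5,900 = $39,100
  Base: $73,500 − $39,100 = $34,400
  $34,400 × 19% = $6,536

$12,075 > $6,536, so the general income tax governs.

$12,075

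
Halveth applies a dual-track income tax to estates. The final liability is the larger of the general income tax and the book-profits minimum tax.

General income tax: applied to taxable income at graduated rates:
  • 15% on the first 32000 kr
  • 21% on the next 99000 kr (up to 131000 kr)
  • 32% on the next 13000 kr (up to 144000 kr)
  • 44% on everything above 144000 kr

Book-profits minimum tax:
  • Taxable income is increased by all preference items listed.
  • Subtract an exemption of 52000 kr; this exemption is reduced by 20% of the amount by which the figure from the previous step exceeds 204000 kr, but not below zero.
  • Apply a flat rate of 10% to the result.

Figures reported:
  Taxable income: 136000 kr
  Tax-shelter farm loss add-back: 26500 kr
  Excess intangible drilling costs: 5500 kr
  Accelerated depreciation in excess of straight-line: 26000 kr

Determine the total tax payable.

27190 kr

General income tax:
  32000 kr × 15% = 4800 kr
  99000 kr × 21% = 20790 kr
  5000 kr × 32% = 1600 kr
  → 27190 kr

Book-profits minimum tax:
  Adjusted income: 136000 kr + 26500 kr + 5500 kr + 26000 kr = 194000 kr
  Exemption: 194000 kr ≤ 204000 kr, so full 52000 kr applies
  Base: 194000 kr − 52000 kr = 142000 kr
  142000 kr × 10% = 14200 kr

27190 kr > 14200 kr, so the general income tax governs.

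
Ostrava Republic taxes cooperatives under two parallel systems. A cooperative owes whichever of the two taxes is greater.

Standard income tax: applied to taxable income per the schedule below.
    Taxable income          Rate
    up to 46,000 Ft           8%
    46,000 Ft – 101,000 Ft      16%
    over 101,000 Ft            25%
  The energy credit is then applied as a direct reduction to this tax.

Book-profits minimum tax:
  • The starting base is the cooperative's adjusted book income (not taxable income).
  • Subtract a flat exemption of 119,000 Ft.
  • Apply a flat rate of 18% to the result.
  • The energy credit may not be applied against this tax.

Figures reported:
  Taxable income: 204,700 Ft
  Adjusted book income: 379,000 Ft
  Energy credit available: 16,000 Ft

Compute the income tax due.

46,800 Ft

Standard income tax:
  46,000 Ft × 8% = 3,680 Ft
  55,000 Ft × 16% = 8,800 Ft
  103,700 Ft × 25% = 25,925 Ft
  → 38,405 Ft
  Less energy credit 16,000 Ft → 22,405 Ft

Book-profits minimum tax:
  Base (adjusted book income): 379,000 Ft
  Less exemption 119,000 Ft → base 260,000 Ft
  260,000 Ft × 18% = 46,800 Ft

46,800 Ft > 22,405 Ft, so the book-profits minimum tax is the binding amount.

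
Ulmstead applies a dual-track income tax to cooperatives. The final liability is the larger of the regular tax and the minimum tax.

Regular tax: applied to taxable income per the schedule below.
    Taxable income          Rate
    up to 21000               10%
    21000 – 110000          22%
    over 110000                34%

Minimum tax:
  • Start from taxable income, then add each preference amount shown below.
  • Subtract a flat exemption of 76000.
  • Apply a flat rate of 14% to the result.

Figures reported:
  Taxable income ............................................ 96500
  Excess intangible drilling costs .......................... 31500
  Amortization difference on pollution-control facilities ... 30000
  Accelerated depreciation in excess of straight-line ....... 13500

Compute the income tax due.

18710

Regular tax:
  21000 × 10% = 2100
  75500 × 22% = 16610
  → 18710

Minimum tax:
  Adjusted income: 96500 + 31500 + 30000 + 13500 = 171500
  Less exemption 76000 → base 95500
  95500 × 14% = 13370

18710 > 13370, so the regular tax governs.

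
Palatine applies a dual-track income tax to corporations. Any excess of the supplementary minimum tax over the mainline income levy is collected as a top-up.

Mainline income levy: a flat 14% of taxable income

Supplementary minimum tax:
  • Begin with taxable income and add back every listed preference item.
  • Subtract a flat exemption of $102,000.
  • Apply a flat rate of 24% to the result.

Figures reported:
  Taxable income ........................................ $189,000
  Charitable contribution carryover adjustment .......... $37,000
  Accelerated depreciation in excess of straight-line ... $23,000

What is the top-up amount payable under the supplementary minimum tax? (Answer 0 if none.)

$8,820

Mainline income levy:
  $189,000 × 14% = $26,460

Supplementary minimum tax:
  Adjusted income: $189,000 + $37,000 + $23,000 = $249,000
  Less exemption $102,000 → base $147,000
  $147,000 × 24% = $35,280

Excess of supplementary minimum tax over mainline income levy: $35,280 − $26,460 = $8,820.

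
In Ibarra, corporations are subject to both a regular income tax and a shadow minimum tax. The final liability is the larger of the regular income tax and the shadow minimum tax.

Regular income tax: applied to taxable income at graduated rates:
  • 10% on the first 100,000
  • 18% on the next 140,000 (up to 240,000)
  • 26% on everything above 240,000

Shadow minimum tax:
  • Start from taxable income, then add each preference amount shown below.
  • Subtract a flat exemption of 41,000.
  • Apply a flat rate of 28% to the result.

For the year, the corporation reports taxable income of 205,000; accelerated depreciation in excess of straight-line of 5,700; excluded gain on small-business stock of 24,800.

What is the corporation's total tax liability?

54,460

Shadow minimum tax:
  Adjusted income: 205,000 + 5,700 + 24,800 = 235,500
  Less exemption 41,000 → base 194,500
  194,500 × 28% = 54,460

Regular income tax:
  100,000 × 10% = 10,000
  105,000 × 18% = 18,900
  → 28,900

54,460 > 28,900, so the shadow minimum tax is the binding amount.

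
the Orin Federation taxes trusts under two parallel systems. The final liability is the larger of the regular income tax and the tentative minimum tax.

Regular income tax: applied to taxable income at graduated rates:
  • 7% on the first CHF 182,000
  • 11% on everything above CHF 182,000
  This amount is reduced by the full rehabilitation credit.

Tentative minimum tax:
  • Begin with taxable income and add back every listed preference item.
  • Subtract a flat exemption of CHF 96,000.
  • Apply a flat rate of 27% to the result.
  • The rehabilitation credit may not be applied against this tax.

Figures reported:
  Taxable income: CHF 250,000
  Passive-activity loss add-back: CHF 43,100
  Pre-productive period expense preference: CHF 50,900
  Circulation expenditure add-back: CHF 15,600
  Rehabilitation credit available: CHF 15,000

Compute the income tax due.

CHF 71,172

Regular income tax:
  CHF 182,000 × 7% = CHF 12,740
  CHF 68,000 × 11% = CHF 7,480
  → CHF 20,220
  Less rehabilitation credit CHF 15,000 → CHF 5,220

Tentative minimum tax:
  Adjusted income: CHF 250,000 + CHF 43,100 + CHF 50,900 + CHF 15,600 = CHF 359,600
  Less exemption CHF 96,000 → base CHF 263,600
  CHF 263,600 × 27% = CHF 71,172

CHF 71,172 > CHF 5,220, so the tentative minimum tax is the binding amount.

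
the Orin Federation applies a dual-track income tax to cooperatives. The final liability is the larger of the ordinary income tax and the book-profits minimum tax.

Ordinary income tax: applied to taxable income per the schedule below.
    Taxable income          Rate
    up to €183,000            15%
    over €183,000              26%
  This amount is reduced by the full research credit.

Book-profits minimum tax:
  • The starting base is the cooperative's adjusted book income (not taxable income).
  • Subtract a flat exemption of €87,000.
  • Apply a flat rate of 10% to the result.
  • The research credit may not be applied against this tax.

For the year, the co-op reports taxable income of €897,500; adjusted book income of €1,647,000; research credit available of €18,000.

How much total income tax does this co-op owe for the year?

Ordinary income tax:
  €183,000 × 15% = €27,450
  €714,500 × 26% = €185,770
  → €213,220
  Less research credit €18,000 → €195,220

Book-profits minimum tax:
  Base (adjusted book income): €1,647,000
  Less exemption €87,000 → base €1,560,000
  €1,560,000 × 10% = €156,000

€195,220 > €156,000, so the ordinary income tax governs.

€195,220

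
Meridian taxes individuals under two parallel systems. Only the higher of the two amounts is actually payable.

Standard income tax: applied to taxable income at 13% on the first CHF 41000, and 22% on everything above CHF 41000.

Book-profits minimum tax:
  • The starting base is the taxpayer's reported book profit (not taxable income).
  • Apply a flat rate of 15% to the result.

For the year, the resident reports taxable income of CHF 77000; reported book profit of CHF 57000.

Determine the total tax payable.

Standard income tax:
  CHF 41000 × 13% = CHF 5330
  CHF 36000 × 22% = CHF 7920
  → CHF 13250

Book-profits minimum tax:
  Base (reported book profit): CHF 57000
  CHF 57000 × 15% = CHF 8550

CHF 13250 > CHF 8550, so the standard income tax governs.

CHF 13250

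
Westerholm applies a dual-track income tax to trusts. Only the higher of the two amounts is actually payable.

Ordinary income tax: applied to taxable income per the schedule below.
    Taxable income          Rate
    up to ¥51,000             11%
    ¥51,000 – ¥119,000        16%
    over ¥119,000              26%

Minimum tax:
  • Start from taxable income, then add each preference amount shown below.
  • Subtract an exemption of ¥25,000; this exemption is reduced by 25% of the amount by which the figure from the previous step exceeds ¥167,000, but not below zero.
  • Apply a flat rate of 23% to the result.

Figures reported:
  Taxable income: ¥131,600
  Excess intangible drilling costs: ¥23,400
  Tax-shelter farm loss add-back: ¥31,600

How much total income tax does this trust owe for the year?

¥38,295

Ordinary income tax:
  ¥51,000 × 11% = ¥5,610
  ¥68,000 × 16% = ¥10,880
  ¥12,600 × 26% = ¥3,276
  → ¥19,766

Minimum tax:
  Adjusted income: ¥131,600 + ¥23,400 + ¥31,600 = ¥186,600
  Exemption: ¥25,000 − 25% × (¥186,600 − ¥167,000) = ¥25,000 − ¥4,900 = ¥20,100
  Base: ¥186,600 − ¥20,100 = ¥166,500
  ¥166,500 × 23% = ¥38,295

¥38,295 > ¥19,766, so the minimum tax is the binding amount.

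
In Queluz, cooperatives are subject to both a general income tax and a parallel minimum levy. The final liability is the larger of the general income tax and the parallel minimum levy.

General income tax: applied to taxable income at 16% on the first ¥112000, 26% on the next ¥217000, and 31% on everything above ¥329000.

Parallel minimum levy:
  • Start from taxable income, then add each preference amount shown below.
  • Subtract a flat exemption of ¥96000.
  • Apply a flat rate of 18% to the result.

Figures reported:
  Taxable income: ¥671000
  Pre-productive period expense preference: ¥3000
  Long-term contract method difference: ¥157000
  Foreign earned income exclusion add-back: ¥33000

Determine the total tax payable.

¥180360

General income tax:
  ¥112000 × 16% = ¥17920
  ¥217000 × 26% = ¥56420
  ¥342000 × 31% = ¥106020
  → ¥180360

Parallel minimum levy:
  Adjusted income: ¥671000 + ¥3000 + ¥157000 + ¥33000 = ¥864000
  Less exemption ¥96000 → base ¥768000
  ¥768000 × 18% = ¥138240

¥180360 > ¥138240, so the general income tax governs.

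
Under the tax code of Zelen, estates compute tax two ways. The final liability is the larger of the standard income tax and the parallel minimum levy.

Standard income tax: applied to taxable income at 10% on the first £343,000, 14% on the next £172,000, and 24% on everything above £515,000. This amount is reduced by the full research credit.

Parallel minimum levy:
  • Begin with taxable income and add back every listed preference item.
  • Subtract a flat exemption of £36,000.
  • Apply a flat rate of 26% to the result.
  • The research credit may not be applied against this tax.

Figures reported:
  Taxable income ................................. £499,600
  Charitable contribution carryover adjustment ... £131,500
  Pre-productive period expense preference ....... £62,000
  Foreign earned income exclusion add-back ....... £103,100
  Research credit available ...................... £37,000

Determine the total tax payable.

£197,652

Standard income tax:
  £343,000 × 10% = £34,300
  £156,600 × 14% = £21,924
  → £56,224
  Less research credit £37,000 → £19,224

Parallel minimum levy:
  Adjusted income: £499,600 + £131,500 + £62,000 + £103,100 = £796,200
  Less exemption £36,000 → base £760,200
  £760,200 × 26% = £197,652

£197,652 > £19,224, so the parallel minimum levy is the binding amount.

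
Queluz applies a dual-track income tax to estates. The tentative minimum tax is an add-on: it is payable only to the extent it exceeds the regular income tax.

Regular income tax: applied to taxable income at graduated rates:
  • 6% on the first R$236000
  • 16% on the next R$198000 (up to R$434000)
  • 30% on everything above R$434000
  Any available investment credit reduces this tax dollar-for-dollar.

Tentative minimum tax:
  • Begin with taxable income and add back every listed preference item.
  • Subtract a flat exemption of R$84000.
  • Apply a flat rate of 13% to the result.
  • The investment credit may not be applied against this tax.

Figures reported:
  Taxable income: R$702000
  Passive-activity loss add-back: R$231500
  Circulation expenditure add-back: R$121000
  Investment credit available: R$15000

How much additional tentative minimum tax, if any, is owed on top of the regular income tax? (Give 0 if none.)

R$14925

Regular income tax:
  R$236000 × 6% = R$14160
  R$198000 × 16% = R$31680
  R$268000 × 30% = R$80400
  → R$126240
  Less investment credit R$15000 → R$111240

Tentative minimum tax:
  Adjusted income: R$702000 + R$231500 + R$121000 = R$1054500
  Less exemption R$84000 → base R$970500
  R$970500 × 13% = R$126165

Excess of tentative minimum tax over regular income tax: R$126165 − R$111240 = R$14925.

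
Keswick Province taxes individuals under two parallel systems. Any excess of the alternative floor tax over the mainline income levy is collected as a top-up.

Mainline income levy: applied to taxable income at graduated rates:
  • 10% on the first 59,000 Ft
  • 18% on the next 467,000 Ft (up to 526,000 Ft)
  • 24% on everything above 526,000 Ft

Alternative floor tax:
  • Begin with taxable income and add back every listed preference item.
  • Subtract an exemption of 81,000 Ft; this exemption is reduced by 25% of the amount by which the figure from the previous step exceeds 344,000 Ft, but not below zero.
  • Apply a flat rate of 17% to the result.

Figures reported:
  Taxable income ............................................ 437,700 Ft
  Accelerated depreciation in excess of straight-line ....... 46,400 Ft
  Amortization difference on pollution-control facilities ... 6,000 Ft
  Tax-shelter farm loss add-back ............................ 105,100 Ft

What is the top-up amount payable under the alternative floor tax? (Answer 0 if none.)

Alternative floor tax:
  Adjusted income: 437,700 Ft + 46,400 Ft + 6,000 Ft + 105,100 Ft = 595,200 Ft
  Exemption: 81,000 Ft − 25% × (595,200 Ft − 344,000 Ft) = 81,000 Ft − 62,800 Ft = 18,200 Ft
  Base: 595,200 Ft − 18,200 Ft = 577,000 Ft
  577,000 Ft × 17% = 98,090 Ft

Mainline income levy:
  59,000 Ft × 10% = 5,900 Ft
  378,700 Ft × 18% = 68,166 Ft
  → 74,066 Ft

Excess of alternative floor tax over mainline income levy: 98,090 Ft − 74,066 Ft = 24,024 Ft.

24,024 Ft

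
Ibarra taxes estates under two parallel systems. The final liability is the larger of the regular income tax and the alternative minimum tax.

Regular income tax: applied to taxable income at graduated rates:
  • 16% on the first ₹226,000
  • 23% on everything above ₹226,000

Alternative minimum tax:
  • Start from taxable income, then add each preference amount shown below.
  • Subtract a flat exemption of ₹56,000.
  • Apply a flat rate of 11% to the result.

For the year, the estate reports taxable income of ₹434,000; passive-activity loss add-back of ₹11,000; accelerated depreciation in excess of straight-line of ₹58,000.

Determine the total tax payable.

Regular income tax:
  ₹226,000 × 16% = ₹36,160
  ₹208,000 × 23% = ₹47,840
  → ₹84,000

Alternative minimum tax:
  Adjusted income: ₹434,000 + ₹11,000 + ₹58,000 = ₹503,000
  Less exemption ₹56,000 → base ₹447,000
  ₹447,000 × 11% = ₹49,170

₹84,000 > ₹49,170, so the regular income tax governs.

₹84,000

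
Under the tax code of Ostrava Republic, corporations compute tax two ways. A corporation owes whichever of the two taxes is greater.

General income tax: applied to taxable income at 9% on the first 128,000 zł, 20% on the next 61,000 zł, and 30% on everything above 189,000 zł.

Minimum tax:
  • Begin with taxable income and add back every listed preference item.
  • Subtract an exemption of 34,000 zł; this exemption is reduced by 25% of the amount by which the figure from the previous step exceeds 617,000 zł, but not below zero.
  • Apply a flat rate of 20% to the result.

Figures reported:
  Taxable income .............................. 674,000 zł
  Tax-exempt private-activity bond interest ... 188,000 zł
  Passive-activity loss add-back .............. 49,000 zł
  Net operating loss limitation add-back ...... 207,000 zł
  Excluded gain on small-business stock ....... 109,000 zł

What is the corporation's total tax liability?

General income tax:
  128,000 zł × 9% = 11,520 zł
  61,000 zł × 20% = 12,200 zł
  485,000 zł × 30% = 145,500 zł
  → 169,220 zł

Minimum tax:
  Adjusted income: 674,000 zł + 188,000 zł + 49,000 zł + 207,000 zł + 109,000 zł = 1,227,000 zł
  Exemption: 25% × (1,227,000 zł − 617,000 zł) = 152,500 zł ≥ 34,000 zł, so the exemption is fully phased out
  Base: 1,227,000 zł − 0 zł = 1,227,000 zł
  1,227,000 zł × 20% = 245,400 zł

245,400 zł > 169,220 zł, so the minimum tax is the binding amount.

245,400 zł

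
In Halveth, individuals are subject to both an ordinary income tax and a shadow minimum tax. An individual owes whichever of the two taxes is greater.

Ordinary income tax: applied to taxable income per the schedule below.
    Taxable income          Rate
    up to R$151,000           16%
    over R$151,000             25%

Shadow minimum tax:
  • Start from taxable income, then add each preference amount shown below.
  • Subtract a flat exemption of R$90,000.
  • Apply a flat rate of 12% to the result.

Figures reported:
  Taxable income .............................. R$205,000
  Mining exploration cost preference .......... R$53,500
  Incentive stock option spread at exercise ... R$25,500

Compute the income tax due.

Shadow minimum tax:
  Adjusted income: R$205,000 + R$53,500 + R$25,500 = R$284,000
  Less exemption R$90,000 → base R$194,000
  R$194,000 × 12% = R$23,280

Ordinary income tax:
  R$151,000 × 16% = R$24,160
  R$54,000 × 25% = R$13,500
  → R$37,660

R$37,660 > R$23,280, so the ordinary income tax governs.

R$37,660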